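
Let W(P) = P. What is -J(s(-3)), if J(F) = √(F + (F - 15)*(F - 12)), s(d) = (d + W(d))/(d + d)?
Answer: -√155 ≈ -12.450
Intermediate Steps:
s(d) = 1 (s(d) = (d + d)/(d + d) = (2*d)/((2*d)) = (2*d)*(1/(2*d)) = 1)
J(F) = √(F + (-15 + F)*(-12 + F))
-J(s(-3)) = -√(180 + 1² - 26*1) = -√(180 + 1 - 26) = -√155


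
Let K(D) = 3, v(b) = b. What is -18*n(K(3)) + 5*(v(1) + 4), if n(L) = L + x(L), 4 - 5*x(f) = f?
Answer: -163/5 ≈ -32.600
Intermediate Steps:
x(f) = 4/5 - f/5
n(L) = 4/5 + 4*L/5 (n(L) = L + (4/5 - L/5) = 4/5 + 4*L/5)
-18*n(K(3)) + 5*(v(1) + 4) = -18*(4/5 + (4/5)*3) + 5*(1 + 4) = -18*(4/5 + 12/5) + 5*5 = -18*16/5 + 25 = -288/5 + 25 = -163/5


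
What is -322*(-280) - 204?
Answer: 89956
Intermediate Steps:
-322*(-280) - 204 = 90160 - 204 = 89956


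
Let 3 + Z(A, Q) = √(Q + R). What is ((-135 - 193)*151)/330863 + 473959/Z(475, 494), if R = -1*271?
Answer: 470435890859/70804682 + 473959*√223/214 ≈ 39718.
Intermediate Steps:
R = -271
Z(A, Q) = -3 + √(-271 + Q) (Z(A, Q) = -3 + √(Q - 271) = -3 + √(-271 + Q))
((-135 - 193)*151)/330863 + 473959/Z(475, 494) = ((-135 - 193)*151)/330863 + 473959/(-3 + √(-271 + 494)) = -328*151*(1/330863) + 473959/(-3 + √223) = -49528*1/330863 + 473959/(-3 + √223) = -49528/330863 + 473959/(-3 + √223)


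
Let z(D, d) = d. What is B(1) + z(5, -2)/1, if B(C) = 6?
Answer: 4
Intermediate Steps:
B(1) + z(5, -2)/1 = 6 - 2/1 = 6 - 2*1 = 6 - 2 = 4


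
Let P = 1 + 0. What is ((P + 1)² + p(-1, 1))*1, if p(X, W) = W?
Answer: 5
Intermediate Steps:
P = 1
((P + 1)² + p(-1, 1))*1 = ((1 + 1)² + 1)*1 = (2² + 1)*1 = (4 + 1)*1 = 5*1 = 5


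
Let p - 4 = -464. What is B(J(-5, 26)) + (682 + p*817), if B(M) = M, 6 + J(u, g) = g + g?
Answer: -375092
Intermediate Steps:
p = -460 (p = 4 - 464 = -460)
J(u, g) = -6 + 2*g (J(u, g) = -6 + (g + g) = -6 + 2*g)
B(J(-5, 26)) + (682 + p*817) = (-6 + 2*26) + (682 - 460*817) = (-6 + 52) + (682 - 375820) = 46 - 375138 = -375092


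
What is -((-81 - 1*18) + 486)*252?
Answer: -97524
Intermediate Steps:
-((-81 - 1*18) + 486)*252 = -((-81 - 18) + 486)*252 = -(-99 + 486)*252 = -387*252 = -1*97524 = -97524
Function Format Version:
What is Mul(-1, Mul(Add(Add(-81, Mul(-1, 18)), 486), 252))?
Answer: -97524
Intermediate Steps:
Mul(-1, Mul(Add(Add(-81, Mul(-1, 18)), 486), 252)) = Mul(-1, Mul(Add(Add(-81, -18), 486), 252)) = Mul(-1, Mul(Add(-99, 486), 252)) = Mul(-1, Mul(387, 252)) = Mul(-1, 97524) = -97524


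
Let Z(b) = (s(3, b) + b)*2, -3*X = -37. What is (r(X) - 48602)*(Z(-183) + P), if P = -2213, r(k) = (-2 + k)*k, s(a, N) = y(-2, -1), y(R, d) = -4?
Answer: 1128633077/9 ≈ 1.2540e+8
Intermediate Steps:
X = 37/3 (X = -⅓*(-37) = 37/3 ≈ 12.333)
s(a, N) = -4
r(k) = k*(-2 + k)
Z(b) = -8 + 2*b (Z(b) = (-4 + b)*2 = -8 + 2*b)
(r(X) - 48602)*(Z(-183) + P) = (37*(-2 + 37/3)/3 - 48602)*((-8 + 2*(-183)) - 2213) = ((37/3)*(31/3) - 48602)*((-8 - 366) - 2213) = (1147/9 - 48602)*(-374 - 2213) = -436271/9*(-2587) = 1128633077/9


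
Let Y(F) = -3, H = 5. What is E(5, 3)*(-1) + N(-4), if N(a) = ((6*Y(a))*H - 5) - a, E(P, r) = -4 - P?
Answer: -82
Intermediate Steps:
N(a) = -95 - a (N(a) = ((6*(-3))*5 - 5) - a = (-18*5 - 5) - a = (-90 - 5) - a = -95 - a)
E(5, 3)*(-1) + N(-4) = (-4 - 1*5)*(-1) + (-95 - 1*(-4)) = (-4 - 5)*(-1) + (-95 + 4) = -9*(-1) - 91 = 9 - 91 = -82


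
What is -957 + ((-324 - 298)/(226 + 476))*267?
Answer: -139648/117 ≈ -1193.6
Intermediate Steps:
-957 + ((-324 - 298)/(226 + 476))*267 = -957 - 622/702*267 = -957 - 622*1/702*267 = -957 - 311/351*267 = -957 - 27679/117 = -139648/117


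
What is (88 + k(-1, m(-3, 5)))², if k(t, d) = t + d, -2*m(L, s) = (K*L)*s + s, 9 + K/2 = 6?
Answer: 6241/4 ≈ 1560.3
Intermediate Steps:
K = -6 (K = -18 + 2*6 = -18 + 12 = -6)
m(L, s) = -s/2 + 3*L*s (m(L, s) = -((-6*L)*s + s)/2 = -(-6*L*s + s)/2 = -(s - 6*L*s)/2 = -s/2 + 3*L*s)
k(t, d) = d + t
(88 + k(-1, m(-3, 5)))² = (88 + ((½)*5*(-1 + 6*(-3)) - 1))² = (88 + ((½)*5*(-1 - 18) - 1))² = (88 + ((½)*5*(-19) - 1))² = (88 + (-95/2 - 1))² = (88 - 97/2)² = (79/2)² = 6241/4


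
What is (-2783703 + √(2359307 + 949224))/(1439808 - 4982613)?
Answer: 927901/1180935 - √3308531/3542805 ≈ 0.78522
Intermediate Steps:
(-2783703 + √(2359307 + 949224))/(1439808 - 4982613) = (-2783703 + √3308531)/(-3542805) = (-2783703 + √3308531)*(-1/3542805) = 927901/1180935 - √3308531/3542805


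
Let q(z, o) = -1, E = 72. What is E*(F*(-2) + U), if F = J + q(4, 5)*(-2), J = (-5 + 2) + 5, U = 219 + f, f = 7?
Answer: 15696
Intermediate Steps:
U = 226 (U = 219 + 7 = 226)
J = 2 (J = -3 + 5 = 2)
F = 4 (F = 2 - 1*(-2) = 2 + 2 = 4)
E*(F*(-2) + U) = 72*(4*(-2) + 226) = 72*(-8 + 226) = 72*218 = 15696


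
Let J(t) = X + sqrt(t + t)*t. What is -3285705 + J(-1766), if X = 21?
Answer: -3285684 - 3532*I*sqrt(883) ≈ -3.2857e+6 - 1.0495e+5*I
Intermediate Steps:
J(t) = 21 + sqrt(2)*t**(3/2) (J(t) = 21 + sqrt(t + t)*t = 21 + sqrt(2*t)*t = 21 + (sqrt(2)*sqrt(t))*t = 21 + sqrt(2)*t**(3/2))
-3285705 + J(-1766) = -3285705 + (21 + sqrt(2)*(-1766)**(3/2)) = -3285705 + (21 + sqrt(2)*(-1766*I*sqrt(1766))) = -3285705 + (21 - 3532*I*sqrt(883)) = -3285684 - 3532*I*sqrt(883)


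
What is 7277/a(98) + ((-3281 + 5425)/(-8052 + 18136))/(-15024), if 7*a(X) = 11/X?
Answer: 23634418652899/52078818 ≈ 4.5382e+5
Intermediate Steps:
a(X) = 11/(7*X) (a(X) = (11/X)/7 = 11/(7*X))
7277/a(98) + ((-3281 + 5425)/(-8052 + 18136))/(-15024) = 7277/(((11/7)/98)) + ((-3281 + 5425)/(-8052 + 18136))/(-15024) = 7277/(((11/7)*(1/98))) + (2144/10084)*(-1/15024) = 7277/(11/686) + (2144*(1/10084))*(-1/15024) = 7277*(686/11) + (536/2521)*(-1/15024) = 4992022/11 - 67/4734438 = 23634418652899/52078818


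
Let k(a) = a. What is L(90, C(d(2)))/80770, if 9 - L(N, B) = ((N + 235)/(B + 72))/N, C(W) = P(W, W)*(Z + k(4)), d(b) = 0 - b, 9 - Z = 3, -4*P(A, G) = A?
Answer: 12409/111947220 ≈ 0.00011085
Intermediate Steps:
P(A, G) = -A/4
Z = 6 (Z = 9 - 1*3 = 9 - 3 = 6)
d(b) = -b
C(W) = -5*W/2 (C(W) = (-W/4)*(6 + 4) = -W/4*10 = -5*W/2)
L(N, B) = 9 - (235 + N)/(N*(72 + B)) (L(N, B) = 9 - (N + 235)/(B + 72)/N = 9 - (235 + N)/(72 + B)/N = 9 - (235 + N)/(N*(72 + B)))
L(90, C(d(2)))/80770 = ((-235 + 647*90 + 9*(-(-5)*2/2)*90)/(90*(72 - (-5)*2/2)))/80770 = ((-235 + 58230 + 9*(-5/2*(-2))*90)/(90*(72 - 5/2*(-2))))*(1/80770) = ((-235 + 58230 + 9*5*90)/(90*(72 + 5)))*(1/80770) = ((1/90)*(-235 + 58230 + 4050)/77)*(1/80770) = ((1/90)*(1/77)*62045)*(1/80770) = (12409/1386)*(1/80770) = 12409/111947220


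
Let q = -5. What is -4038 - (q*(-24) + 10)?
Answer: -4168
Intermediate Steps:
-4038 - (q*(-24) + 10) = -4038 - (-5*(-24) + 10) = -4038 - (120 + 10) = -4038 - 1*130 = -4038 - 130 = -4168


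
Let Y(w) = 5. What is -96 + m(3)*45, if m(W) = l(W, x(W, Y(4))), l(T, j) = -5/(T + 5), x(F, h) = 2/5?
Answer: -993/8 ≈ -124.13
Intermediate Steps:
x(F, h) = ⅖ (x(F, h) = 2*(⅕) = ⅖)
l(T, j) = -5/(5 + T)
m(W) = -5/(5 + W)
-96 + m(3)*45 = -96 - 5/(5 + 3)*45 = -96 - 5/8*45 = -96 - 225/8 = -993/8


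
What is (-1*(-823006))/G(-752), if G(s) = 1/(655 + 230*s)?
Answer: -141808048830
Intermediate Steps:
(-1*(-823006))/G(-752) = (-1*(-823006))/((1/(5*(131 + 46*(-752))))) = 823006/((1/(5*(131 - 34592)))) = 823006/(((1/5)/(-34461))) = 823006/(((1/5)*(-1/34461))) = 823006/(-1/172305) = 823006*(-172305) = -141808048830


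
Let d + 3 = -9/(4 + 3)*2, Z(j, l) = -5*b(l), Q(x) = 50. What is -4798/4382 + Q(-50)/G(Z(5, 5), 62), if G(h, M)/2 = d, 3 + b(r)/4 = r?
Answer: -476986/85449 ≈ -5.5821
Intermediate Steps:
b(r) = -12 + 4*r
Z(j, l) = 60 - 20*l (Z(j, l) = -5*(-12 + 4*l) = 60 - 20*l)
d = -39/7 (d = -3 - 9/(4 + 3)*2 = -3 - 9/7*2 = -3 - 18/7 = -39/7 ≈ -5.5714)
G(h, M) = -78/7 (G(h, M) = 2*(-39/7) = -78/7)
-4798/4382 + Q(-50)/G(Z(5, 5), 62) = -4798/4382 + 50/(-78/7) = -4798*1/4382 + 50*(-7/78) = -2399/2191 - 175/39 = -476986/85449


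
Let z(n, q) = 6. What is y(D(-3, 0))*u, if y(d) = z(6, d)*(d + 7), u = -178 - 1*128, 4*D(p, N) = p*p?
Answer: -16983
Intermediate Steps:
D(p, N) = p²/4 (D(p, N) = (p*p)/4 = p²/4)
u = -306 (u = -178 - 128 = -306)
y(d) = 42 + 6*d (y(d) = 6*(d + 7) = 6*(7 + d) = 42 + 6*d)
y(D(-3, 0))*u = (42 + 6*((¼)*(-3)²))*(-306) = (42 + 6*((¼)*9))*(-306) = (42 + 6*(9/4))*(-306) = (42 + 27/2)*(-306) = (111/2)*(-306) = -16983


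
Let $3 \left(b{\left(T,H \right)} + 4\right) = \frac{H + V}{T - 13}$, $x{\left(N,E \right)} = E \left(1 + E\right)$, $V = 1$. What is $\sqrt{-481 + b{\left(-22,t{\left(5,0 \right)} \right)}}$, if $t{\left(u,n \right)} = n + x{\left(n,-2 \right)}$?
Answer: $\frac{4 i \sqrt{37135}}{35} \approx 22.023 i$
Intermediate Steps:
$t{\left(u,n \right)} = 2 + n$ ($t{\left(u,n \right)} = n - 2 \left(1 - 2\right) = n - -2 = n + 2 = 2 + n$)
$b{\left(T,H \right)} = -4 + \frac{1 + H}{3 \left(-13 + T\right)}$ ($b{\left(T,H \right)} = -4 + \frac{\left(H + 1\right) \frac{1}{T - 13}}{3} = -4 + \frac{\left(1 + H\right) \frac{1}{-13 + T}}{3} = -4 + \frac{\frac{1}{-13 + T} \left(1 + H\right)}{3} = -4 + \frac{1 + H}{3 \left(-13 + T\right)}$)
$\sqrt{-481 + b{\left(-22,t{\left(5,0 \right)} \right)}} = \sqrt{-481 + \frac{157 + \left(2 + 0\right) - -264}{3 \left(-13 - 22\right)}} = \sqrt{-481 + \frac{157 + 2 + 264}{3 \left(-35\right)}} = \sqrt{-481 + \frac{1}{3} \left(- \frac{1}{35}\right) 423} = \sqrt{-481 - \frac{141}{35}} = \sqrt{- \frac{16976}{35}} = \frac{4 i \sqrt{37135}}{35}$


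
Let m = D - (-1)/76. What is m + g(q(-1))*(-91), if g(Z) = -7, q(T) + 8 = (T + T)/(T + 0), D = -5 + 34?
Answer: 50617/76 ≈ 666.01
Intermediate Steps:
D = 29
q(T) = -6 (q(T) = -8 + (T + T)/(T + 0) = -8 + (2*T)/T = -8 + 2 = -6)
m = 2205/76 (m = 29 - (-1)/76 = 29 - 1*(-1/76) = 29 + 1/76 = 2205/76 ≈ 29.013)
m + g(q(-1))*(-91) = 2205/76 - 7*(-91) = 2205/76 + 637 = 50617/76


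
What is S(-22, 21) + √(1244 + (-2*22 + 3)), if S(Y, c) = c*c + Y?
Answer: 419 + √1203 ≈ 453.68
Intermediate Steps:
S(Y, c) = Y + c² (S(Y, c) = c² + Y = Y + c²)
S(-22, 21) + √(1244 + (-2*22 + 3)) = (-22 + 21²) + √(1244 + (-2*22 + 3)) = (-22 + 441) + √(1244 + (-44 + 3)) = 419 + √(1244 - 41) = 419 + √1203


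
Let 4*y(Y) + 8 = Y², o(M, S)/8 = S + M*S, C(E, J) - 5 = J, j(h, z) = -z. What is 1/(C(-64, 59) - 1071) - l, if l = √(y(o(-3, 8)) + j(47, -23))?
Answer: -1/1007 - √4117 ≈ -64.165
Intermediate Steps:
C(E, J) = 5 + J
o(M, S) = 8*S + 8*M*S (o(M, S) = 8*(S + M*S) = 8*S + 8*M*S)
y(Y) = -2 + Y²/4
l = √4117 (l = √((-2 + (8*8*(1 - 3))²/4) - 1*(-23)) = √((-2 + (8*8*(-2))²/4) + 23) = √((-2 + (¼)*(-128)²) + 23) = √((-2 + (¼)*16384) + 23) = √((-2 + 4096) + 23) = √(4094 + 23) = √4117 ≈ 64.164)
1/(C(-64, 59) - 1071) - l = 1/((5 + 59) - 1071) - √4117 = 1/(64 - 1071) - √4117 = 1/(-1007) - √4117 = -1/1007 - √4117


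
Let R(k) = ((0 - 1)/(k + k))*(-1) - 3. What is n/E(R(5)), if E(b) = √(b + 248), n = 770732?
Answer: 17924*√24510/57 ≈ 49230.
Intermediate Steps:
R(k) = -3 + 1/(2*k) (R(k) = -1/(2*k)*(-1) - 3 = 1/(2*k) - 3 = -3 + 1/(2*k))
E(b) = √(248 + b)
n/E(R(5)) = 770732/(√(248 + (-3 + (½)/5))) = 770732/(√(248 + (-3 + (½)*(⅕)))) = 770732/(√(248 + (-3 + ⅒))) = 770732/(√(248 - 29/10)) = 770732/(√(2451/10)) = 770732/((√24510/10)) = 770732*(√24510/2451) = 17924*√24510/57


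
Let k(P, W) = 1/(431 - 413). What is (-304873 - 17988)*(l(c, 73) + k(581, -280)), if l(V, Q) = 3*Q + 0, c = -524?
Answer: -1273040923/18 ≈ -7.0724e+7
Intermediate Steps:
k(P, W) = 1/18
l(V, Q) = 3*Q
(-304873 - 17988)*(l(c, 73) + k(581, -280)) = (-304873 - 17988)*(3*73 + 1/18) = -322861*(219 + 1/18) = -322861*3943/18 = -1273040923/18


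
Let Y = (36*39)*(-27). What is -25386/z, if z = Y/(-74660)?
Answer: -157943230/3159 ≈ -49998.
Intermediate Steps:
Y = -37908 (Y = 1404*(-27) = -37908)
z = 9477/18665 (z = -37908/(-74660) = -37908*(-1/74660) = 9477/18665 ≈ 0.50774)
-25386/z = -25386/9477/18665 = -25386*18665/9477 = -157943230/3159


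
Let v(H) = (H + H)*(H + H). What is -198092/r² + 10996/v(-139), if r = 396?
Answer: -849062087/757460484 ≈ -1.1209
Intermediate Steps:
v(H) = 4*H² (v(H) = (2*H)*(2*H) = 4*H²)
-198092/r² + 10996/v(-139) = -198092/(396²) + 10996/((4*(-139)²)) = -198092/156816 + 10996/((4*19321)) = -198092*1/156816 + 10996/77284 = -49523/39204 + 10996*(1/77284) = -49523/39204 + 2749/19321 = -849062087/757460484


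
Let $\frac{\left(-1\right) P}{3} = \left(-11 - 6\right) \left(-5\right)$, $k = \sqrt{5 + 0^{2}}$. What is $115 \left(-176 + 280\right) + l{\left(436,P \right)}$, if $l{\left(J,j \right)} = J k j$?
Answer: $11960 - 111180 \sqrt{5} \approx -2.3665 \cdot 10^{5}$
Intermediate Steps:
$k = \sqrt{5}$ ($k = \sqrt{5 + 0} = \sqrt{5} \approx 2.2361$)
$P = -255$ ($P = - 3 \left(-11 - 6\right) \left(-5\right) = - 3 \left(\left(-17\right) \left(-5\right)\right) = \left(-3\right) 85 = -255$)
$l{\left(J,j \right)} = J j \sqrt{5}$ ($l{\left(J,j \right)} = J \sqrt{5} j = J j \sqrt{5}$)
$115 \left(-176 + 280\right) + l{\left(436,P \right)} = 115 \left(-176 + 280\right) + 436 \left(-255\right) \sqrt{5} = 115 \cdot 104 - 111180 \sqrt{5} = 11960 - 111180 \sqrt{5}$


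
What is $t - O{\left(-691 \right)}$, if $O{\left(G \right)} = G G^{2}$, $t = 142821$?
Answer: $330082192$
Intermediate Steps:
$O{\left(G \right)} = G^{3}$
$t - O{\left(-691 \right)} = 142821 - \left(-691\right)^{3} = 142821 - -329939371 = 142821 + 329939371 = 330082192$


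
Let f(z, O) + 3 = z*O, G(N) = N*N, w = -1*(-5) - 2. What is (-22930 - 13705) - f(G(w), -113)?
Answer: -35615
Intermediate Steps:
w = 3 (w = 5 - 2 = 3)
G(N) = N²
f(z, O) = -3 + O*z (f(z, O) = -3 + z*O = -3 + O*z)
(-22930 - 13705) - f(G(w), -113) = (-22930 - 13705) - (-3 - 113*3²) = -36635 - (-3 - 113*9) = -36635 - (-3 - 1017) = -36635 - 1*(-1020) = -36635 + 1020 = -35615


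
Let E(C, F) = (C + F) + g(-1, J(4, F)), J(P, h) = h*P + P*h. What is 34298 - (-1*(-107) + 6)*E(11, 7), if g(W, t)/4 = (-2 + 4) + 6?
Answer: 28648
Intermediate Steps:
J(P, h) = 2*P*h (J(P, h) = P*h + P*h = 2*P*h)
g(W, t) = 32 (g(W, t) = 4*((-2 + 4) + 6) = 4*(2 + 6) = 4*8 = 32)
E(C, F) = 32 + C + F (E(C, F) = (C + F) + 32 = 32 + C + F)
34298 - (-1*(-107) + 6)*E(11, 7) = 34298 - (-1*(-107) + 6)*(32 + 11 + 7) = 34298 - (107 + 6)*50 = 34298 - 113*50 = 34298 - 1*5650 = 34298 - 5650 = 28648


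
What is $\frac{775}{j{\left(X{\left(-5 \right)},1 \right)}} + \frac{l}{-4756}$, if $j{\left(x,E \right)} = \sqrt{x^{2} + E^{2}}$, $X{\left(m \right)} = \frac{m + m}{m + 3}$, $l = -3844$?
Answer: $\frac{961}{1189} + \frac{775 \sqrt{26}}{26} \approx 152.8$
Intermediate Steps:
$X{\left(m \right)} = \frac{2 m}{3 + m}$
$j{\left(x,E \right)} = \sqrt{E^{2} + x^{2}}$
$\frac{775}{j{\left(X{\left(-5 \right)},1 \right)}} + \frac{l}{-4756} = \frac{775}{\sqrt{1^{2} + \left(2 \left(-5\right) \frac{1}{3 - 5}\right)^{2}}} - \frac{3844}{-4756} = \frac{775}{\sqrt{1 + \left(2 \left(-5\right) \frac{1}{-2}\right)^{2}}} - - \frac{961}{1189} = \frac{775}{\sqrt{1 + \left(2 \left(-5\right) \left(- \frac{1}{2}\right)\right)^{2}}} + \frac{961}{1189} = \frac{775}{\sqrt{1 + 5^{2}}} + \frac{961}{1189} = \frac{775}{\sqrt{1 + 25}} + \frac{961}{1189} = \frac{775}{\sqrt{26}} + \frac{961}{1189} = 775 \frac{\sqrt{26}}{26} + \frac{961}{1189} = \frac{775 \sqrt{26}}{26} + \frac{961}{1189} = \frac{961}{1189} + \frac{775 \sqrt{26}}{26}$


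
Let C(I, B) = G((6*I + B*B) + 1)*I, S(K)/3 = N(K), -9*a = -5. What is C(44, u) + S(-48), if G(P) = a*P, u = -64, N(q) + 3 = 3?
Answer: 959420/9 ≈ 1.0660e+5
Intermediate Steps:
a = 5/9 (a = -⅑*(-5) = 5/9 ≈ 0.55556)
N(q) = 0 (N(q) = -3 + 3 = 0)
S(K) = 0 (S(K) = 3*0 = 0)
G(P) = 5*P/9
C(I, B) = I*(5/9 + 5*B²/9 + 10*I/3) (C(I, B) = (5*((6*I + B*B) + 1)/9)*I = (5*((6*I + B²) + 1)/9)*I = (5*((B² + 6*I) + 1)/9)*I = (5*(1 + B² + 6*I)/9)*I = (5/9 + 5*B²/9 + 10*I/3)*I = I*(5/9 + 5*B²/9 + 10*I/3))
C(44, u) + S(-48) = (5/9)*44*(1 + (-64)² + 6*44) + 0 = (5/9)*44*(1 + 4096 + 264) + 0 = (5/9)*44*4361 + 0 = 959420/9 + 0 = 959420/9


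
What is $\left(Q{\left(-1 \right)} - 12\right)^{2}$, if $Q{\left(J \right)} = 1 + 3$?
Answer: $64$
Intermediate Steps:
$Q{\left(J \right)} = 4$
$\left(Q{\left(-1 \right)} - 12\right)^{2} = \left(4 - 12\right)^{2} = \left(-8\right)^{2} = 64$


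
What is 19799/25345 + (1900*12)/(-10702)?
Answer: -182988551/135621095 ≈ -1.3493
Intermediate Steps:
19799/25345 + (1900*12)/(-10702) = 19799*(1/25345) + 22800*(-1/10702) = 19799/25345 - 11400/5351 = -182988551/135621095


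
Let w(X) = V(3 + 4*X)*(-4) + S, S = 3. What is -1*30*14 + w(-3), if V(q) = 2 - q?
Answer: -461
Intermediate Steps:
w(X) = 7 + 16*X (w(X) = (2 - (3 + 4*X))*(-4) + 3 = (2 + (-3 - 4*X))*(-4) + 3 = (-1 - 4*X)*(-4) + 3 = (4 + 16*X) + 3 = 7 + 16*X)
-1*30*14 + w(-3) = -1*30*14 + (7 + 16*(-3)) = -30*14 + (7 - 48) = -420 - 41 = -461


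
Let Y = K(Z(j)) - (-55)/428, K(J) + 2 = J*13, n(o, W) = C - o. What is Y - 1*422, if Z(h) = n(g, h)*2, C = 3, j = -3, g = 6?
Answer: -214801/428 ≈ -501.87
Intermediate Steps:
n(o, W) = 3 - o
Z(h) = -6 (Z(h) = (3 - 1*6)*2 = (3 - 6)*2 = -3*2 = -6)
K(J) = -2 + 13*J (K(J) = -2 + J*13 = -2 + 13*J)
Y = -34185/428 (Y = (-2 + 13*(-6)) - (-55)/428 = (-2 - 78) - (-55)/428 = -80 - 1*(-55/428) = -80 + 55/428 = -34185/428 ≈ -79.871)
Y - 1*422 = -34185/428 - 1*422 = -34185/428 - 422 = -214801/428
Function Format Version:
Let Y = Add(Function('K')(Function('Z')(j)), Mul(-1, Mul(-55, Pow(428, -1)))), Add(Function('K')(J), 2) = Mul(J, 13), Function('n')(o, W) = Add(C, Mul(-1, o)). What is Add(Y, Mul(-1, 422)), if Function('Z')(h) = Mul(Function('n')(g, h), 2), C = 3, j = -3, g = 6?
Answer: Rational(-214801, 428) ≈ -501.87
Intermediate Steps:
Function('n')(o, W) = Add(3, Mul(-1, o))
Function('Z')(h) = -6 (Function('Z')(h) = Mul(Add(3, Mul(-1, 6)), 2) = Mul(Add(3, -6), 2) = Mul(-3, 2) = -6)
Function('K')(J) = Add(-2, Mul(13, J)) (Function('K')(J) = Add(-2, Mul(J, 13)) = Add(-2, Mul(13, J)))
Y = Rational(-34185, 428) (Y = Add(Add(-2, Mul(13, -6)), Mul(-1, Mul(-55, Pow(428, -1)))) = Add(Add(-2, -78), Mul(-1, Mul(-55, Rational(1, 428)))) = Add(-80, Mul(-1, Rational(-55, 428))) = Add(-80, Rational(55, 428)) = Rational(-34185, 428) ≈ -79.871)
Add(Y, Mul(-1, 422)) = Add(Rational(-34185, 428), Mul(-1, 422)) = Add(Rational(-34185, 428), -422) = Rational(-214801, 428)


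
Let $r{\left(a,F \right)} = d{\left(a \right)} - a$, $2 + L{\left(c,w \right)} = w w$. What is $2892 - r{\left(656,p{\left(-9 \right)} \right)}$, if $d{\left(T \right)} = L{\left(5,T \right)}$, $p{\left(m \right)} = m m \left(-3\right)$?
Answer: $-426786$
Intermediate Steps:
$p{\left(m \right)} = - 3 m^{2}$ ($p{\left(m \right)} = m^{2} \left(-3\right) = - 3 m^{2}$)
$L{\left(c,w \right)} = -2 + w^{2}$ ($L{\left(c,w \right)} = -2 + w w = -2 + w^{2}$)
$d{\left(T \right)} = -2 + T^{2}$
$r{\left(a,F \right)} = -2 + a^{2} - a$ ($r{\left(a,F \right)} = \left(-2 + a^{2}\right) - a = -2 + a^{2} - a$)
$2892 - r{\left(656,p{\left(-9 \right)} \right)} = 2892 - \left(-2 + 656^{2} - 656\right) = 2892 - \left(-2 + 430336 - 656\right) = 2892 - 429678 = -426786$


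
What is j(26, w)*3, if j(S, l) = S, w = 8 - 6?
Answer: 78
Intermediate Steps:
w = 2
j(26, w)*3 = 26*3 = 78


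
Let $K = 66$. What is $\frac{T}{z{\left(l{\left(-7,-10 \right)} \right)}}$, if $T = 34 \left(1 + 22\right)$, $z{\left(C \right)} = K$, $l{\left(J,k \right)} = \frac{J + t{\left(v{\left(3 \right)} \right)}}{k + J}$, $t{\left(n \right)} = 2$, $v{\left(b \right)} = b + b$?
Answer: $\frac{391}{33} \approx 11.848$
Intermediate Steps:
$v{\left(b \right)} = 2 b$
$l{\left(J,k \right)} = \frac{2 + J}{J + k}$ ($l{\left(J,k \right)} = \frac{J + 2}{k + J} = \frac{2 + J}{J + k}$)
$z{\left(C \right)} = 66$
$T = 782$ ($T = 34 \cdot 23 = 782$)
$\frac{T}{z{\left(l{\left(-7,-10 \right)} \right)}} = \frac{782}{66} = 782 \cdot \frac{1}{66} = \frac{391}{33}$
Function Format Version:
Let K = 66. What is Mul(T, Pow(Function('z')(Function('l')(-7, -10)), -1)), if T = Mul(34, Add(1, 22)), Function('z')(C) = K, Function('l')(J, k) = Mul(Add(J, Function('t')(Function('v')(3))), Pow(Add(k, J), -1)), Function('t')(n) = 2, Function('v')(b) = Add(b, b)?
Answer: Rational(391, 33) ≈ 11.848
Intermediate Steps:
Function('v')(b) = Mul(2, b)
Function('l')(J, k) = Mul(Pow(Add(J, k), -1), Add(2, J)) (Function('l')(J, k) = Mul(Add(J, 2), Pow(Add(k, J), -1)) = Mul(Add(2, J), Pow(Add(J, k), -1)) = Mul(Pow(Add(J, k), -1), Add(2, J)))
Function('z')(C) = 66
T = 782 (T = Mul(34, 23) = 782)
Mul(T, Pow(Function('z')(Function('l')(-7, -10)), -1)) = Mul(782, Pow(66, -1)) = Mul(782, Rational(1, 66)) = Rational(391, 33)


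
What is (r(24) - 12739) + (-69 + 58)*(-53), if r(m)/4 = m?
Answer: -12060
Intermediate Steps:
r(m) = 4*m
(r(24) - 12739) + (-69 + 58)*(-53) = (4*24 - 12739) + (-69 + 58)*(-53) = (96 - 12739) - 11*(-53) = -12643 + 583 = -12060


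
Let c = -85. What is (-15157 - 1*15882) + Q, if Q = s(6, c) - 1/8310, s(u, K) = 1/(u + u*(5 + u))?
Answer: -3095207707/99720 ≈ -31039.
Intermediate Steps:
Q = 1373/99720 (Q = 1/(6*(6 + 6)) - 1/8310 = (1/6)/12 - 1*1/8310 = (1/6)*(1/12) - 1/8310 = 1/72 - 1/8310 = 1373/99720 ≈ 0.013769)
(-15157 - 1*15882) + Q = (-15157 - 1*15882) + 1373/99720 = (-15157 - 15882) + 1373/99720 = -31039 + 1373/99720 = -3095207707/99720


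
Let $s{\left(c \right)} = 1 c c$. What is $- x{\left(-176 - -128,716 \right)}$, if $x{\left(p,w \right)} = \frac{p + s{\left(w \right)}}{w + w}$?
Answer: $- \frac{64076}{179} \approx -357.97$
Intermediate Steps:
$s{\left(c \right)} = c^{2}$ ($s{\left(c \right)} = c c = c^{2}$)
$x{\left(p,w \right)} = \frac{p + w^{2}}{2 w}$ ($x{\left(p,w \right)} = \frac{p + w^{2}}{w + w} = \frac{p + w^{2}}{2 w}$)
$- x{\left(-176 - -128,716 \right)} = - \frac{\left(-176 - -128\right) + 716^{2}}{2 \cdot 716} = - \frac{\left(-176 + 128\right) + 512656}{2 \cdot 716} = - \frac{-48 + 512656}{2 \cdot 716} = - \frac{512608}{2 \cdot 716} = \left(-1\right) \frac{64076}{179} = - \frac{64076}{179}$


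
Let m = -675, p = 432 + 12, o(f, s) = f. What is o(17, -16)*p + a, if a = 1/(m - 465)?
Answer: 8604719/1140 ≈ 7548.0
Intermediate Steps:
p = 444
a = -1/1140 (a = 1/(-675 - 465) = 1/(-1140) = -1/1140 ≈ -0.00087719)
o(17, -16)*p + a = 17*444 - 1/1140 = 7548 - 1/1140 = 8604719/1140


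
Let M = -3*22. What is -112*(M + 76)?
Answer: -1120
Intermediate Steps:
M = -66
-112*(M + 76) = -112*(-66 + 76) = -112*10 = -1120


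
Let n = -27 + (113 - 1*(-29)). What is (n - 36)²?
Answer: 6241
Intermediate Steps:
n = 115 (n = -27 + (113 + 29) = -27 + 142 = 115)
(n - 36)² = (115 - 36)² = 79² = 6241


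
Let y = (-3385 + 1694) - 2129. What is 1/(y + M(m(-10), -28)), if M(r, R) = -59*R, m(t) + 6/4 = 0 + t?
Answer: -1/2168 ≈ -0.00046125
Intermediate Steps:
m(t) = -3/2 + t (m(t) = -3/2 + (0 + t) = -3/2 + t)
y = -3820 (y = -1691 - 2129 = -3820)
1/(y + M(m(-10), -28)) = 1/(-3820 - 59*(-28)) = 1/(-3820 + 1652) = 1/(-2168) = -1/2168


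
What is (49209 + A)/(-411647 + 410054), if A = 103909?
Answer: -153118/1593 ≈ -96.119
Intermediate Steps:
(49209 + A)/(-411647 + 410054) = (49209 + 103909)/(-411647 + 410054) = 153118/(-1593) = 153118*(-1/1593) = -153118/1593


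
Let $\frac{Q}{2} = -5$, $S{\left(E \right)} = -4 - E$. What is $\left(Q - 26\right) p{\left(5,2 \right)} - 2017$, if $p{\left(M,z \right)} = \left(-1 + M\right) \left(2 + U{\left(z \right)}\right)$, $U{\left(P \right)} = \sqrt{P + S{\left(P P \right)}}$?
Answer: $-2305 - 144 i \sqrt{6} \approx -2305.0 - 352.73 i$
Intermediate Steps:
$Q = -10$ ($Q = 2 \left(-5\right) = -10$)
$U{\left(P \right)} = \sqrt{-4 + P - P^{2}}$ ($U{\left(P \right)} = \sqrt{P - \left(4 + P P\right)} = \sqrt{P - \left(4 + P^{2}\right)} = \sqrt{-4 + P - P^{2}}$)
$p{\left(M,z \right)} = \left(-1 + M\right) \left(2 + \sqrt{-4 + z - z^{2}}\right)$
$\left(Q - 26\right) p{\left(5,2 \right)} - 2017 = \left(-10 - 26\right) \left(-2 - \sqrt{-4 + 2 - 2^{2}} + 2 \cdot 5 + 5 \sqrt{-4 + 2 - 2^{2}}\right) - 2017 = - 36 \left(-2 - \sqrt{-4 + 2 - 4} + 10 + 5 \sqrt{-4 + 2 - 4}\right) - 2017 = - 36 \left(-2 - \sqrt{-6} + 10 + 5 \sqrt{-6}\right) - 2017 = - 36 \left(-2 - i \sqrt{6} + 10 + 5 i \sqrt{6}\right) - 2017 = - 36 \left(8 + 4 i \sqrt{6}\right) - 2017 = \left(-288 - 144 i \sqrt{6}\right) - 2017 = -2305 - 144 i \sqrt{6}$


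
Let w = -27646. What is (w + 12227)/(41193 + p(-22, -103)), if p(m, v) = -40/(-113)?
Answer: -1742347/4654849 ≈ -0.37431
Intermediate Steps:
p(m, v) = 40/113 (p(m, v) = -40*(-1/113) = 40/113)
(w + 12227)/(41193 + p(-22, -103)) = (-27646 + 12227)/(41193 + 40/113) = -15419/4654849/113 = -15419*113/4654849 = -1742347/4654849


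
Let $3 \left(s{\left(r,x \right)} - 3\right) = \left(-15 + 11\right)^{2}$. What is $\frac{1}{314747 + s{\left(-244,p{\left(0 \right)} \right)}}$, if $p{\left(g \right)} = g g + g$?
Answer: $\frac{3}{944266} \approx 3.1771 \cdot 10^{-6}$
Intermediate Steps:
$p{\left(g \right)} = g + g^{2}$ ($p{\left(g \right)} = g^{2} + g = g + g^{2}$)
$s{\left(r,x \right)} = \frac{25}{3}$ ($s{\left(r,x \right)} = 3 + \frac{\left(-15 + 11\right)^{2}}{3} = 3 + \frac{\left(-4\right)^{2}}{3} = 3 + \frac{1}{3} \cdot 16 = 3 + \frac{16}{3} = \frac{25}{3}$)
$\frac{1}{314747 + s{\left(-244,p{\left(0 \right)} \right)}} = \frac{1}{314747 + \frac{25}{3}} = \frac{1}{\frac{944266}{3}} = \frac{3}{944266}$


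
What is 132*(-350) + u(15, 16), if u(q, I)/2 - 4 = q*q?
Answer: -45742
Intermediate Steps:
u(q, I) = 8 + 2*q**2 (u(q, I) = 8 + 2*(q*q) = 8 + 2*q**2)
132*(-350) + u(15, 16) = 132*(-350) + (8 + 2*15**2) = -46200 + (8 + 2*225) = -46200 + (8 + 450) = -46200 + 458 = -45742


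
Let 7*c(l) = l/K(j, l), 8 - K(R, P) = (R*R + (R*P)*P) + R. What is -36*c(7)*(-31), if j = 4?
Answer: -279/52 ≈ -5.3654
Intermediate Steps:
K(R, P) = 8 - R - R² - R*P² (K(R, P) = 8 - ((R*R + (R*P)*P) + R) = 8 - ((R² + (P*R)*P) + R) = 8 - ((R² + R*P²) + R) = 8 - (R + R² + R*P²) = 8 + (-R - R² - R*P²) = 8 - R - R² - R*P²)
c(l) = l/(7*(-12 - 4*l²)) (c(l) = (l/(8 - 1*4 - 1*4² - 1*4*l²))/7 = (l/(8 - 4 - 1*16 - 4*l²))/7 = (l/(8 - 4 - 16 - 4*l²))/7 = (l/(-12 - 4*l²))/7 = l/(7*(-12 - 4*l²)))
-36*c(7)*(-31) = -(-36)*7/(84 + 28*7²)*(-31) = -(-36)*7/(84 + 28*49)*(-31) = -(-36)*7/(84 + 1372)*(-31) = -(-36)*7/1456*(-31) = -36*(-1/208)*(-31) = (9/52)*(-31) = -279/52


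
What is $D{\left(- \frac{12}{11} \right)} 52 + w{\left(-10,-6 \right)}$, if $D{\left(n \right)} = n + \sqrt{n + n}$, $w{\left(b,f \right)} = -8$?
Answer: $- \frac{712}{11} + \frac{104 i \sqrt{66}}{11} \approx -64.727 + 76.809 i$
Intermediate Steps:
$D{\left(n \right)} = n + \sqrt{2} \sqrt{n}$ ($D{\left(n \right)} = n + \sqrt{2 n} = n + \sqrt{2} \sqrt{n}$)
$D{\left(- \frac{12}{11} \right)} 52 + w{\left(-10,-6 \right)} = \left(- \frac{12}{11} + \sqrt{2} \sqrt{- \frac{12}{11}}\right) 52 - 8 = \left(- \frac{12}{11} + \sqrt{2} \frac{2 i \sqrt{33}}{11}\right) 52 - 8 = \left(- \frac{12}{11} + \frac{2 i \sqrt{66}}{11}\right) 52 - 8 = \left(- \frac{624}{11} + \frac{104 i \sqrt{66}}{11}\right) - 8 = - \frac{712}{11} + \frac{104 i \sqrt{66}}{11}$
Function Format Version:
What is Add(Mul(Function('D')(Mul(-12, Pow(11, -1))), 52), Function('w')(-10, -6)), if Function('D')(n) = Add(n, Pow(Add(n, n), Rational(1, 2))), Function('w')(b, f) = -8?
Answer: Add(Rational(-712, 11), Mul(Rational(104, 11), I, Pow(66, Rational(1, 2)))) ≈ Add(-64.727, Mul(76.809, I))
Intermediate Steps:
Function('D')(n) = Add(n, Mul(Pow(2, Rational(1, 2)), Pow(n, Rational(1, 2)))) (Function('D')(n) = Add(n, Pow(Mul(2, n), Rational(1, 2))) = Add(n, Mul(Pow(2, Rational(1, 2)), Pow(n, Rational(1, 2)))))
Add(Mul(Function('D')(Mul(-12, Pow(11, -1))), 52), Function('w')(-10, -6)) = Add(Mul(Add(Mul(-12, Pow(11, -1)), Mul(Pow(2, Rational(1, 2)), Pow(Mul(-12, Pow(11, -1)), Rational(1, 2)))), 52), -8) = Add(Mul(Add(Mul(-12, Rational(1, 11)), Mul(Pow(2, Rational(1, 2)), Pow(Mul(-12, Rational(1, 11)), Rational(1, 2)))), 52), -8) = Add(Mul(Add(Rational(-12, 11), Mul(Pow(2, Rational(1, 2)), Pow(Rational(-12, 11), Rational(1, 2)))), 52), -8) = Add(Mul(Add(Rational(-12, 11), Mul(Pow(2, Rational(1, 2)), Mul(Rational(2, 11), I, Pow(33, Rational(1, 2))))), 52), -8) = Add(Mul(Add(Rational(-12, 11), Mul(Rational(2, 11), I, Pow(66, Rational(1, 2)))), 52), -8) = Add(Add(Rational(-624, 11), Mul(Rational(104, 11), I, Pow(66, Rational(1, 2)))), -8) = Add(Rational(-712, 11), Mul(Rational(104, 11), I, Pow(66, Rational(1, 2))))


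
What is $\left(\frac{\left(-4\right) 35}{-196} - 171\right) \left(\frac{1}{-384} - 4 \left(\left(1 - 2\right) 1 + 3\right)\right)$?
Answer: $\frac{65411}{48} \approx 1362.7$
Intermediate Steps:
$\left(\frac{\left(-4\right) 35}{-196} - 171\right) \left(\frac{1}{-384} - 4 \left(\left(1 - 2\right) 1 + 3\right)\right) = \left(\left(-140\right) \left(- \frac{1}{196}\right) - 171\right) \left(- \frac{1}{384} - 4 \left(\left(-1\right) 1 + 3\right)\right) = \left(\frac{5}{7} - 171\right) \left(- \frac{1}{384} - 4 \left(-1 + 3\right)\right) = - \frac{1192 \left(- \frac{1}{384} - 8\right)}{7} = \left(- \frac{1192}{7}\right) \left(- \frac{3073}{384}\right) = \frac{65411}{48}$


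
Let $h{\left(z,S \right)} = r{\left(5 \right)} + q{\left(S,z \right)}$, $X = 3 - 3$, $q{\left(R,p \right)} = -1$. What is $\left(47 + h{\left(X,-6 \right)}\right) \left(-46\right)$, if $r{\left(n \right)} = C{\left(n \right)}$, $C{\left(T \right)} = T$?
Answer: $-2346$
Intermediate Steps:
$r{\left(n \right)} = n$
$X = 0$
$h{\left(z,S \right)} = 4$ ($h{\left(z,S \right)} = 5 - 1 = 4$)
$\left(47 + h{\left(X,-6 \right)}\right) \left(-46\right) = \left(47 + 4\right) \left(-46\right) = 51 \left(-46\right) = -2346$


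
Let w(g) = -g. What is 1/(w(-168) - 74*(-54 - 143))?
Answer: 1/14746 ≈ 6.7815e-5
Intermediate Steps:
1/(w(-168) - 74*(-54 - 143)) = 1/(-1*(-168) - 74*(-54 - 143)) = 1/(168 - 74*(-197)) = 1/(168 + 14578) = 1/14746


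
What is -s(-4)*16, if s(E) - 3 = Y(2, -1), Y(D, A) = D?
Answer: -80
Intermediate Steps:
s(E) = 5 (s(E) = 3 + 2 = 5)
-s(-4)*16 = -1*5*16 = -5*16 = -80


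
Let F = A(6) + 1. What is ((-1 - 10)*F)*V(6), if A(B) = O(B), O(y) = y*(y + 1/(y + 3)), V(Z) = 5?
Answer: -6215/3 ≈ -2071.7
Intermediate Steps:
O(y) = y*(y + 1/(3 + y))
A(B) = B*(1 + B**2 + 3*B)/(3 + B)
F = 113/3 (F = 6*(1 + 6**2 + 3*6)/(3 + 6) + 1 = 6*(1 + 36 + 18)/9 + 1 = 6*(1/9)*55 + 1 = 110/3 + 1 = 113/3 ≈ 37.667)
((-1 - 10)*F)*V(6) = ((-1 - 10)*(113/3))*5 = -11*113/3*5 = -1243/3*5 = -6215/3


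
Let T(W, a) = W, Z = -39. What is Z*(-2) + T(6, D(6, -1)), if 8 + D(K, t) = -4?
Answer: 84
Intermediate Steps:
D(K, t) = -12 (D(K, t) = -8 - 4 = -12)
Z*(-2) + T(6, D(6, -1)) = -39*(-2) + 6 = 78 + 6 = 84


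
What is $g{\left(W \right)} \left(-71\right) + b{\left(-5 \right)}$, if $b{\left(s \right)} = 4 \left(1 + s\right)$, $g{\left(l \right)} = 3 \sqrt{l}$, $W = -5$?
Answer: $-16 - 213 i \sqrt{5} \approx -16.0 - 476.28 i$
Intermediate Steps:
$b{\left(s \right)} = 4 + 4 s$
$g{\left(W \right)} \left(-71\right) + b{\left(-5 \right)} = 3 \sqrt{-5} \left(-71\right) + \left(4 + 4 \left(-5\right)\right) = 3 i \sqrt{5} \left(-71\right) + \left(4 - 20\right) = 3 i \sqrt{5} \left(-71\right) - 16 = - 213 i \sqrt{5} - 16 = -16 - 213 i \sqrt{5}$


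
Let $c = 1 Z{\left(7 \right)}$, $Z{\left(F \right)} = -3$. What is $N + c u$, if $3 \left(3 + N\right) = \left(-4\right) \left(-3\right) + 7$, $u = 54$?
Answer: $- \frac{476}{3} \approx -158.67$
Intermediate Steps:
$N = \frac{10}{3}$ ($N = -3 + \frac{\left(-4\right) \left(-3\right) + 7}{3} = -3 + \frac{12 + 7}{3} = -3 + \frac{1}{3} \cdot 19 = -3 + \frac{19}{3} = \frac{10}{3} \approx 3.3333$)
$c = -3$ ($c = 1 \left(-3\right) = -3$)
$N + c u = \frac{10}{3} - 162 = - \frac{476}{3}$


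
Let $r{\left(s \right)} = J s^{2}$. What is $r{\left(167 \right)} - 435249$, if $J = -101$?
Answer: $-3252038$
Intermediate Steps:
$r{\left(s \right)} = - 101 s^{2}$
$r{\left(167 \right)} - 435249 = - 101 \cdot 167^{2} - 435249 = \left(-101\right) 27889 - 435249 = -2816789 - 435249 = -3252038$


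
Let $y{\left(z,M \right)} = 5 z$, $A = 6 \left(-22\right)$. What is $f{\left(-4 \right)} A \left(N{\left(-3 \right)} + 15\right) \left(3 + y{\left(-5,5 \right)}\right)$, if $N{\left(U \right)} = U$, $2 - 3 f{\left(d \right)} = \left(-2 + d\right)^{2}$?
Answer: $-394944$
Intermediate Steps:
$A = -132$
$f{\left(d \right)} = \frac{2}{3} - \frac{\left(-2 + d\right)^{2}}{3}$
$f{\left(-4 \right)} A \left(N{\left(-3 \right)} + 15\right) \left(3 + y{\left(-5,5 \right)}\right) = \left(\frac{2}{3} - \frac{\left(-2 - 4\right)^{2}}{3}\right) \left(-132\right) \left(-3 + 15\right) \left(3 + 5 \left(-5\right)\right) = \left(\frac{2}{3} - \frac{\left(-6\right)^{2}}{3}\right) \left(-132\right) 12 \left(3 - 25\right) = \left(\frac{2}{3} - 12\right) \left(-132\right) 12 \left(-22\right) = \left(\frac{2}{3} - 12\right) \left(-132\right) \left(-264\right) = \left(- \frac{34}{3}\right) \left(-132\right) \left(-264\right) = 1496 \left(-264\right) = -394944$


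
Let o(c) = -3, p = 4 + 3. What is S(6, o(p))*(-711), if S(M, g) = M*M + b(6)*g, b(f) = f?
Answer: -12798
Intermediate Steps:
p = 7
S(M, g) = M² + 6*g (S(M, g) = M*M + 6*g = M² + 6*g)
S(6, o(p))*(-711) = (6² + 6*(-3))*(-711) = (36 - 18)*(-711) = 18*(-711) = -12798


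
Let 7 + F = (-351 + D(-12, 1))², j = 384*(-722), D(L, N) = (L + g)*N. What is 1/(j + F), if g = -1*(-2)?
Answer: -1/146934 ≈ -6.8058e-6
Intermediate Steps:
g = 2
D(L, N) = N*(2 + L) (D(L, N) = (L + 2)*N = (2 + L)*N = N*(2 + L))
j = -277248
F = 130314 (F = -7 + (-351 + 1*(2 - 12))² = -7 + (-351 + 1*(-10))² = -7 + (-351 - 10)² = -7 + (-361)² = -7 + 130321 = 130314)
1/(j + F) = 1/(-277248 + 130314) = 1/(-146934) = -1/146934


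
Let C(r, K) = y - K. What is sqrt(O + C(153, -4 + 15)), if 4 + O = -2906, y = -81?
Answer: I*sqrt(3002) ≈ 54.791*I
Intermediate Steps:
C(r, K) = -81 - K
O = -2910 (O = -4 - 2906 = -2910)
sqrt(O + C(153, -4 + 15)) = sqrt(-2910 + (-81 - (-4 + 15))) = sqrt(-2910 + (-81 - 1*11)) = sqrt(-2910 + (-81 - 11)) = sqrt(-2910 - 92) = sqrt(-3002) = I*sqrt(3002)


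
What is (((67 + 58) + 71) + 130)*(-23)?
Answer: -7498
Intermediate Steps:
(((67 + 58) + 71) + 130)*(-23) = ((125 + 71) + 130)*(-23) = (196 + 130)*(-23) = 326*(-23) = -7498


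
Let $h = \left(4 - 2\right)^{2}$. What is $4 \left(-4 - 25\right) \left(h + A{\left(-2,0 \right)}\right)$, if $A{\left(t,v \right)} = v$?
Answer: $-464$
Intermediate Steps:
$h = 4$ ($h = 2^{2} = 4$)
$4 \left(-4 - 25\right) \left(h + A{\left(-2,0 \right)}\right) = 4 \left(-4 - 25\right) \left(4 + 0\right) = 4 \left(\left(-29\right) 4\right) = 4 \left(-116\right) = -464$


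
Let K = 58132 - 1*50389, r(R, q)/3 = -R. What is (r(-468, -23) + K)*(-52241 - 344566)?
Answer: -3629593629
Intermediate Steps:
r(R, q) = -3*R (r(R, q) = 3*(-R) = -3*R)
K = 7743 (K = 58132 - 50389 = 7743)
(r(-468, -23) + K)*(-52241 - 344566) = (-3*(-468) + 7743)*(-52241 - 344566) = (1404 + 7743)*(-396807) = 9147*(-396807) = -3629593629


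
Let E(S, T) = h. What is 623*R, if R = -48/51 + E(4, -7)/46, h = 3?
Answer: -426755/782 ≈ -545.72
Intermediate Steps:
E(S, T) = 3
R = -685/782 (R = -48/51 + 3/46 = -48*1/51 + 3*(1/46) = -16/17 + 3/46 = -685/782 ≈ -0.87596)
623*R = 623*(-685/782) = -426755/782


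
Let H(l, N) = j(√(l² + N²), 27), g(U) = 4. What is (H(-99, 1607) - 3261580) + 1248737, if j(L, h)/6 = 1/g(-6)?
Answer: -4025683/2 ≈ -2.0128e+6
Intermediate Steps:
j(L, h) = 3/2 (j(L, h) = 6/4 = 6*(¼) = 3/2)
H(l, N) = 3/2
(H(-99, 1607) - 3261580) + 1248737 = (3/2 - 3261580) + 1248737 = -6523157/2 + 1248737 = -4025683/2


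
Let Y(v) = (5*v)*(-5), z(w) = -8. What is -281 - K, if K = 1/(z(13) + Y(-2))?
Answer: -11803/42 ≈ -281.02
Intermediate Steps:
Y(v) = -25*v
K = 1/42 (K = 1/(-8 - 25*(-2)) = 1/(-8 + 50) = 1/42 ≈ 0.023810)
-281 - K = -281 - 1*1/42 = -281 - 1/42 = -11803/42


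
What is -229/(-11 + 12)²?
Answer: -229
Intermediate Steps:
-229/(-11 + 12)² = -229/(1²) = -229/1 = -229*1 = -229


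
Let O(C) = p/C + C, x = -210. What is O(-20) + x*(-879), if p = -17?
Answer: 3691417/20 ≈ 1.8457e+5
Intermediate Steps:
O(C) = C - 17/C (O(C) = -17/C + C = C - 17/C)
O(-20) + x*(-879) = (-20 - 17/(-20)) - 210*(-879) = (-20 - 17*(-1/20)) + 184590 = (-20 + 17/20) + 184590 = -383/20 + 184590 = 3691417/20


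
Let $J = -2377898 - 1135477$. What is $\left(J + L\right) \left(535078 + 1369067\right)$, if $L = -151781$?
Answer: $-6978988471620$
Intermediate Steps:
$J = -3513375$ ($J = -2377898 - 1135477 = -3513375$)
$\left(J + L\right) \left(535078 + 1369067\right) = \left(-3513375 - 151781\right) \left(535078 + 1369067\right) = \left(-3665156\right) 1904145 = -6978988471620$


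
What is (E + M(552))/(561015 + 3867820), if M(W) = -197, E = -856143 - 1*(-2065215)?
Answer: 241775/885767 ≈ 0.27296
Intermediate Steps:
E = 1209072 (E = -856143 + 2065215 = 1209072)
(E + M(552))/(561015 + 3867820) = (1209072 - 197)/(561015 + 3867820) = 1208875/4428835 = 1208875*(1/4428835) = 241775/885767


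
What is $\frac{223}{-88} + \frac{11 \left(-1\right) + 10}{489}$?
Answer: $- \frac{109135}{43032} \approx -2.5361$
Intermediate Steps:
$\frac{223}{-88} + \frac{11 \left(-1\right) + 10}{489} = 223 \left(- \frac{1}{88}\right) + \left(-11 + 10\right) \frac{1}{489} = - \frac{223}{88} - \frac{1}{489} = - \frac{109135}{43032}$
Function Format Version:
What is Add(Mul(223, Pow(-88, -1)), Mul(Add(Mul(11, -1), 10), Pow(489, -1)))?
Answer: Rational(-109135, 43032) ≈ -2.5361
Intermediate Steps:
Add(Mul(223, Pow(-88, -1)), Mul(Add(Mul(11, -1), 10), Pow(489, -1))) = Add(Mul(223, Rational(-1, 88)), Mul(Add(-11, 10), Rational(1, 489))) = Add(Rational(-223, 88), Mul(-1, Rational(1, 489))) = Add(Rational(-223, 88), Rational(-1, 489)) = Rational(-109135, 43032)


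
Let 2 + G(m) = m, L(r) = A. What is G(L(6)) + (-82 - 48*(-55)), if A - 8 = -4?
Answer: 2560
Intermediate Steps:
A = 4 (A = 8 - 4 = 4)
L(r) = 4
G(m) = -2 + m
G(L(6)) + (-82 - 48*(-55)) = (-2 + 4) + (-82 - 48*(-55)) = 2 + (-82 + 2640) = 2 + 2558 = 2560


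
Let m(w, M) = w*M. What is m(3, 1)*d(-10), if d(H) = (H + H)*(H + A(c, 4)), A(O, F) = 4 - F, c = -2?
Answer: 600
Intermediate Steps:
m(w, M) = M*w
d(H) = 2*H**2 (d(H) = (H + H)*(H + (4 - 1*4)) = (2*H)*(H + (4 - 4)) = (2*H)*(H + 0) = (2*H)*H = 2*H**2)
m(3, 1)*d(-10) = (1*3)*(2*(-10)**2) = 3*(2*100) = 3*200 = 600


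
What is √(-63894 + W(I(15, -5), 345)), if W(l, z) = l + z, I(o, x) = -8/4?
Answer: I*√63551 ≈ 252.09*I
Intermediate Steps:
I(o, x) = -2 (I(o, x) = -8*¼ = -2)
√(-63894 + W(I(15, -5), 345)) = √(-63894 + (-2 + 345)) = √(-63894 + 343) = √(-63551) = I*√63551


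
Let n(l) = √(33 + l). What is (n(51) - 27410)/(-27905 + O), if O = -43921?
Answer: 13705/35913 - √21/35913 ≈ 0.38149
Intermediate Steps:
(n(51) - 27410)/(-27905 + O) = (√(33 + 51) - 27410)/(-27905 - 43921) = (√84 - 27410)/(-71826) = (2*√21 - 27410)*(-1/71826) = (-27410 + 2*√21)*(-1/71826) = 13705/35913 - √21/35913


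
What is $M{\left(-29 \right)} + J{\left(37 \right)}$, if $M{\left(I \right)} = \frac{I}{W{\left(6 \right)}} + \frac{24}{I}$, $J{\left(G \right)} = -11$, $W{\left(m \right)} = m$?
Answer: $- \frac{2899}{174} \approx -16.661$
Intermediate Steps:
$M{\left(I \right)} = \frac{24}{I} + \frac{I}{6}$ ($M{\left(I \right)} = \frac{I}{6} + \frac{24}{I} = \frac{24}{I} + \frac{I}{6}$)
$M{\left(-29 \right)} + J{\left(37 \right)} = \left(\frac{24}{-29} + \frac{1}{6} \left(-29\right)\right) - 11 = \left(24 \left(- \frac{1}{29}\right) - \frac{29}{6}\right) - 11 = \left(- \frac{24}{29} - \frac{29}{6}\right) - 11 = - \frac{985}{174} - 11 = - \frac{2899}{174}$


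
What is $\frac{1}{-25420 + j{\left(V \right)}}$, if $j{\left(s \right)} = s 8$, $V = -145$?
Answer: $- \frac{1}{26580} \approx -3.7622 \cdot 10^{-5}$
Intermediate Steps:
$j{\left(s \right)} = 8 s$
$\frac{1}{-25420 + j{\left(V \right)}} = \frac{1}{-25420 + 8 \left(-145\right)} = \frac{1}{-25420 - 1160} = \frac{1}{-26580} = - \frac{1}{26580}$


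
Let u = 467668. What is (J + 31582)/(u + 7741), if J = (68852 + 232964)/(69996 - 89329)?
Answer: 610272990/9191082197 ≈ 0.066398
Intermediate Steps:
J = -301816/19333 (J = 301816/(-19333) = 301816*(-1/19333) = -301816/19333 ≈ -15.611)
(J + 31582)/(u + 7741) = (-301816/19333 + 31582)/(467668 + 7741) = (610272990/19333)/475409 = (610272990/19333)*(1/475409) = 610272990/9191082197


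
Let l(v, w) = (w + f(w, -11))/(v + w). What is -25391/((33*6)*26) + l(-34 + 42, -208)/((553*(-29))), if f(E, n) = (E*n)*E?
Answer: -1498037821/294851700 ≈ -5.0807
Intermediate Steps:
f(E, n) = n*E²
l(v, w) = (w - 11*w²)/(v + w)
-25391/((33*6)*26) + l(-34 + 42, -208)/((553*(-29))) = -25391/((33*6)*26) + (-208*(1 - 11*(-208))/((-34 + 42) - 208))/((553*(-29))) = -25391/(198*26) - 208*(1 + 2288)/(8 - 208)/(-16037) = -25391/5148 - 208*2289/(-200)*(-1/16037) = -25391*1/5148 - 208*(-1/200)*2289*(-1/16037) = -25391/5148 + (59514/25)*(-1/16037) = -25391/5148 - 8502/57275 = -1498037821/294851700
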